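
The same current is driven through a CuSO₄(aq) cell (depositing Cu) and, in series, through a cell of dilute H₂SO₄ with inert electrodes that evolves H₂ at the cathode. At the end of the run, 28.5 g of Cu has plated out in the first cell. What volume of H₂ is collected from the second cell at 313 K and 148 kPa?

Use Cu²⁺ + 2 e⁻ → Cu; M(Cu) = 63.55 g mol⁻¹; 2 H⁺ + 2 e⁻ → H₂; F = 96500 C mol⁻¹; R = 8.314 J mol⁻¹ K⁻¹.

7.89 L

n(Cu) = 28.5 / 63.55 = 0.4485 mol, so n(e⁻) = 2 × 0.4485 = 0.8969 mol.
The cells are in series, so the same 0.8969 mol of electrons passes through the second cell.
2 H⁺ + 2 e⁻ → H₂ — 2 mol e⁻ per mol H₂, so n(H₂) = 0.8969/2 = 0.4485 mol.
V = nRT/P = (0.4485 × 8.314 × 313) / (148 × 10³) = 0.00789 m³ = 7.89 L.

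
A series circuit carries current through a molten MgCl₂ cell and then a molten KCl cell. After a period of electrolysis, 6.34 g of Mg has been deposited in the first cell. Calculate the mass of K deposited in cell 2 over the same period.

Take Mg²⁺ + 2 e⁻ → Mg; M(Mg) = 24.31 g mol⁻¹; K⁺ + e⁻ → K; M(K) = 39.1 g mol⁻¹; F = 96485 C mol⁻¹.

20.4 g

n(Mg) = 6.34 / 24.31 = 0.2608 mol.
Since Mg²⁺ + 2 e⁻ → Mg, n(e⁻) passed = 2 × 0.2608 = 0.5216 mol.
Cells in series carry the same charge, so the same 0.5216 mol of electrons passes through cell 2.
K⁺ + e⁻ → K, so n(K) = 0.5216 / 1 = 0.5216 mol.
m(K) = 0.5216 × 39.1 = 20.4 g.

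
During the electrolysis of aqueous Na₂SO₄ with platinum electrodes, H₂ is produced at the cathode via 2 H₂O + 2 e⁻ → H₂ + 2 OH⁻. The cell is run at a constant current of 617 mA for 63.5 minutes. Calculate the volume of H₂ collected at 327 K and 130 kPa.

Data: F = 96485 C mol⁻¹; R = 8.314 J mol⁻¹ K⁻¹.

Q = I·t = 0.6170 A × 3810.0 s = 2351 C.
n(e⁻) = Q/F = 2351 / 96485 = 0.02436 mol.
2 electrons are transferred per H₂ molecule, so n(H₂) = 0.02436 / 2 = 0.01218 mol.
V = nRT/P = (0.01218 × 8.314 × 327) / (130 × 10³ Pa) = 2.55 × 10⁻⁴ m³ = 0.255 L.

0.255 L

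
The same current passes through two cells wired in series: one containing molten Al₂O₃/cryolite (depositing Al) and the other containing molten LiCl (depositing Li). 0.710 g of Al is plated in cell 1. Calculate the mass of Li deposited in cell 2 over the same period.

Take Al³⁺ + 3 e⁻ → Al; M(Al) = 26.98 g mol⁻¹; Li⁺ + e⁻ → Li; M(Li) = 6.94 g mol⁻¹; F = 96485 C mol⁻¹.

0.548 g

n(Al) = 0.710 / 26.98 = 0.02632 mol.
Since Al³⁺ + 3 e⁻ → Al, n(e⁻) passed = 3 × 0.02632 = 0.07895 mol.
Cells in series carry the same charge, so the same 0.07895 mol of electrons passes through cell 2.
Li⁺ + e⁻ → Li, so n(Li) = 0.07895 / 1 = 0.07895 mol.
m(Li) = 0.07895 × 6.94 = 0.548 g.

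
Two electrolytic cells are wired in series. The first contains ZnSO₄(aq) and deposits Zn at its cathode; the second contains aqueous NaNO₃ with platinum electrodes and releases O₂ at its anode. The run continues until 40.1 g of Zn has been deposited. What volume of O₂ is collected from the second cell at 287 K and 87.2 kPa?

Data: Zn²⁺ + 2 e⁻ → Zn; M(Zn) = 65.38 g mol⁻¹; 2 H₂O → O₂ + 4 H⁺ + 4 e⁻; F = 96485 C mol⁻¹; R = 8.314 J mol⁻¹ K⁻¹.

8.39 L

n(Zn) = 40.1 / 65.38 = 0.6133 mol, so n(e⁻) = 2 × 0.6133 = 1.227 mol.
The cells are in series, so the same 1.227 mol of electrons passes through the second cell.
2 H₂O → O₂ + 4 H⁺ + 4 e⁻ — 4 mol e⁻ per mol O₂, so n(O₂) = 1.227/4 = 0.3067 mol.
V = nRT/P = (0.3067 × 8.314 × 287) / (87.2 × 10³) = 0.00839 m³ = 8.39 L.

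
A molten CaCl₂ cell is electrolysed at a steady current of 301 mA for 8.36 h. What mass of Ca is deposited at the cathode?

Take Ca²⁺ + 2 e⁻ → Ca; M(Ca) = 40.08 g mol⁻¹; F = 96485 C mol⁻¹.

Q = I·t = 0.3010 A × 30096 s = 9059 C.
n(e⁻) = Q/F = 9059 / 96485 = 0.09389 mol.
Ca²⁺ + 2 e⁻ → Ca, so n(Ca) = n(e⁻)/2 = 0.04694 mol.
m = n·M = 0.04694 × 40.08 = 1.88 g.

1.88 g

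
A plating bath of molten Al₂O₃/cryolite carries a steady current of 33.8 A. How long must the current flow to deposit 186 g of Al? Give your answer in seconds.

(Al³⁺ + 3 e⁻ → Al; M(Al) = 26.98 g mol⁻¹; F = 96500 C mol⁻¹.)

n(Al) = m/M = 186 / 26.98 = 6.894 mol.
Each Al atom requires 3 electrons, so n(e⁻) = 3 × 6.894 = 20.68 mol.
Q = n(e⁻)·F = 20.68 × 96500 = 1996000 C.
t = Q/I = 1996000 / 33.80 A = 59050 s.

59000 s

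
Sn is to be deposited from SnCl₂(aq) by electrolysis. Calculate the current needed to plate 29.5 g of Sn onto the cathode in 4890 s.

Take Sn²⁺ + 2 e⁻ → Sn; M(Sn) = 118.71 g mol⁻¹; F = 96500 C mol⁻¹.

n(Sn) = 29.5 / 118.71 = 0.2485 mol.
n(e⁻) = 2 × 0.2485 = 0.4970 mol.
Q = n(e⁻)·F = 0.4970 × 96500 = 47960 C.
I = Q/t = 47960 / 4890.0 s = 9.81 A.

9.81 A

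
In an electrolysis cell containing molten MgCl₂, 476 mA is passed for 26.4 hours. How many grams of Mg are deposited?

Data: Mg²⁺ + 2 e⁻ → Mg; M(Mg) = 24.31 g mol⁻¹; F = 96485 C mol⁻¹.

5.70 g

Q = I·t = 0.4760 A × 95040 s = 45240 C.
n(e⁻) = Q/F = 45240 / 96485 = 0.4689 mol.
Mg²⁺ + 2 e⁻ → Mg, so n(Mg) = n(e⁻)/2 = 0.2344 mol.
m = n·M = 0.2344 × 24.31 = 5.70 g.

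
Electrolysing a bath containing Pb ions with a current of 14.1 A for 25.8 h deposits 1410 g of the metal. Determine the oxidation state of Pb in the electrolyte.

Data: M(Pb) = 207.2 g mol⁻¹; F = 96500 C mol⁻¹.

+2

Q = I·t = 14.10 A × 92880 s = 1310000 C, so n(e⁻) = 1310000/96500 = 13.57 mol.
n(Pb) deposited = 1410 / 207.2 = 6.805 mol.
Electrons per atom = n(e⁻)/n(Pb) = 13.57 / 6.805 = 1.99 ≈ 2, so the ion is Pb²⁺.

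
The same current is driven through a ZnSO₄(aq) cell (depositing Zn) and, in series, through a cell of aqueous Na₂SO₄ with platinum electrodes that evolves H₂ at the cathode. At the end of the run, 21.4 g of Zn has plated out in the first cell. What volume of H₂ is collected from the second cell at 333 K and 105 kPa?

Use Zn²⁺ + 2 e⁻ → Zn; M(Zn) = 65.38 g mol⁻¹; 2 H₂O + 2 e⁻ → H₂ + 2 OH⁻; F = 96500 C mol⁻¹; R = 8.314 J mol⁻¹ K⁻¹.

8.63 L

n(Zn) = 21.4 / 65.38 = 0.3273 mol, so n(e⁻) = 2 × 0.3273 = 0.6546 mol.
The cells are in series, so the same 0.6546 mol of electrons passes through the second cell.
2 H₂O + 2 e⁻ → H₂ + 2 OH⁻ — 2 mol e⁻ per mol H₂, so n(H₂) = 0.6546/2 = 0.3273 mol.
V = nRT/P = (0.3273 × 8.314 × 333) / (105 × 10³) = 0.00863 m³ = 8.63 L.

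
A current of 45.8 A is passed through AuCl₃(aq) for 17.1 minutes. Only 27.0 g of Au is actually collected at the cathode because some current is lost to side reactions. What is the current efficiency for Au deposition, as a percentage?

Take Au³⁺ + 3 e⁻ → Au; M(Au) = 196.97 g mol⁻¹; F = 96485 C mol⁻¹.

Q = I·t = 45.80 × 1026.0 = 46990 C; n(e⁻) = 46990/96485 = 0.4870 mol.
Theoretical n(Au) = n(e⁻)/3 = 0.1623 mol, i.e. m_theo = 0.1623 × 196.97 = 31.98 g.
Efficiency = m_actual / m_theo = 27.0 / 31.98 = 84.4 %.

84.4 %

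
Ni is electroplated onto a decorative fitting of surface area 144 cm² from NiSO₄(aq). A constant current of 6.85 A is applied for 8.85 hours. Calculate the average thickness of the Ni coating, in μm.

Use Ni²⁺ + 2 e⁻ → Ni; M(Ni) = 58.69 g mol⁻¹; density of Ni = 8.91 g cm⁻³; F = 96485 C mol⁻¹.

Q = I·t = 6.850 × 31860 = 218200 C; n(e⁻) = 2.262 mol.
n(Ni) = n(e⁻)/2 = 1.131 mol, so m = 1.131 × 58.69 = 66.38 g.
Volume = m/ρ = 66.38 / 8.91 = 7.450 cm³.
Thickness = V/A = 7.450 / 144 = 0.0517 cm = 517 μm.

517 μm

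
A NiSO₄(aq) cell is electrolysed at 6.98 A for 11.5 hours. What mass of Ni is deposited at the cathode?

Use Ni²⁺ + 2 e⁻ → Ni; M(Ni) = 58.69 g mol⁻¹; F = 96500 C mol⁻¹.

Q = I·t = 6.980 A × 41400 s = 289000 C.
n(e⁻) = Q/F = 289000 / 96500 = 2.995 mol.
Ni²⁺ + 2 e⁻ → Ni, so n(Ni) = n(e⁻)/2 = 1.497 mol.
m = n·M = 1.497 × 58.69 = 87.9 g.

87.9 g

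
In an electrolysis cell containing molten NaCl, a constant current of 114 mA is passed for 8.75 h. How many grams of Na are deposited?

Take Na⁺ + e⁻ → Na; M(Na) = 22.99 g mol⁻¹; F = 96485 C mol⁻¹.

0.856 g

Q = I·t = 0.1140 A × 31500 s = 3591 C.
n(e⁻) = Q/F = 3591 / 96485 = 0.03722 mol.
Na⁺ + e⁻ → Na, so n(Na) = n(e⁻)/1 = 0.03722 mol.
m = n·M = 0.03722 × 22.99 = 0.856 g.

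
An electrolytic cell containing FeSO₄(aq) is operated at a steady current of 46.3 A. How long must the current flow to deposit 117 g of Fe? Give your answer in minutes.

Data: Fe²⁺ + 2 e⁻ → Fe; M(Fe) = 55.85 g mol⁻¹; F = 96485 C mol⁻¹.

146 min

n(Fe) = m/M = 117 / 55.85 = 2.095 mol.
Each Fe atom requires 2 electrons, so n(e⁻) = 2 × 2.095 = 4.190 mol.
Q = n(e⁻)·F = 4.190 × 96485 = 404300 C.
t = Q/I = 404300 / 46.30 A = 8731 s = 146 min.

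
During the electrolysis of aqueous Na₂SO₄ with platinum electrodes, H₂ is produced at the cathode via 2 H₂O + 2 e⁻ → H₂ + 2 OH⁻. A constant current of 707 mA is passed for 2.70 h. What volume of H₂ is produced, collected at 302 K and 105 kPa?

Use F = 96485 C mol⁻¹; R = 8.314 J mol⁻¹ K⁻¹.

Q = I·t = 0.7070 A × 9720.0 s = 6872 C.
n(e⁻) = Q/F = 6872 / 96485 = 0.07122 mol.
2 electrons are transferred per H₂ molecule, so n(H₂) = 0.07122 / 2 = 0.03561 mol.
V = nRT/P = (0.03561 × 8.314 × 302) / (105 × 10³ Pa) = 8.52 × 10⁻⁴ m³ = 0.852 L.

0.852 L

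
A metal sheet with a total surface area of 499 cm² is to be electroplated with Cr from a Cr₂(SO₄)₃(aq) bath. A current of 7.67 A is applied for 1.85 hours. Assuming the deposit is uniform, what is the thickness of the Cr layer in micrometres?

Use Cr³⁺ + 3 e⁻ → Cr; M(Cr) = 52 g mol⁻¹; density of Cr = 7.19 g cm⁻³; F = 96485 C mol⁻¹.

Q = I·t = 7.670 × 6660.0 = 51080 C; n(e⁻) = 0.5294 mol.
n(Cr) = n(e⁻)/3 = 0.1765 mol, so m = 0.1765 × 52 = 9.177 g.
Volume = m/ρ = 9.177 / 7.19 = 1.276 cm³.
Thickness = V/A = 1.276 / 499 = 0.00256 cm = 25.6 μm.

25.6 μm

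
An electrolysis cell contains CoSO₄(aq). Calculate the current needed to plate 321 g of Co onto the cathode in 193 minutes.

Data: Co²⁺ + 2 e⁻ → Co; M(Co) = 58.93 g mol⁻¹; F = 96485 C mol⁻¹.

n(Co) = 321 / 58.93 = 5.447 mol.
n(e⁻) = 2 × 5.447 = 10.89 mol.
Q = n(e⁻)·F = 10.89 × 96485 = 1051000 C.
I = Q/t = 1051000 / 11580 s = 90.8 A.

90.8 A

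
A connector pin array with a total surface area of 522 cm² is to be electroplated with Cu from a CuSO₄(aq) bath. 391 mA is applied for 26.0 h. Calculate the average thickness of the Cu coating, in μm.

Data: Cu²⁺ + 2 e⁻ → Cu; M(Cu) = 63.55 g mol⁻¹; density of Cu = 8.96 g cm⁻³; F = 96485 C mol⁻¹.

Q = I·t = 0.3910 × 93600 = 36600 C; n(e⁻) = 0.3793 mol.
n(Cu) = n(e⁻)/2 = 0.1897 mol, so m = 0.1897 × 63.55 = 12.05 g.
Volume = m/ρ = 12.05 / 8.96 = 1.345 cm³.
Thickness = V/A = 1.345 / 522 = 0.00258 cm = 25.8 μm.

25.8 μm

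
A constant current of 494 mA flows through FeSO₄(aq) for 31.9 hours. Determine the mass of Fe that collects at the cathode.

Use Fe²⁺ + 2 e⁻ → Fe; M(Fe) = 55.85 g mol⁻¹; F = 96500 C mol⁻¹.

Q = I·t = 0.4940 A × 114840 s = 56730 C.
n(e⁻) = Q/F = 56730 / 96500 = 0.5879 mol.
Fe²⁺ + 2 e⁻ → Fe, so n(Fe) = n(e⁻)/2 = 0.2939 mol.
m = n·M = 0.2939 × 55.85 = 16.4 g.

16.4 g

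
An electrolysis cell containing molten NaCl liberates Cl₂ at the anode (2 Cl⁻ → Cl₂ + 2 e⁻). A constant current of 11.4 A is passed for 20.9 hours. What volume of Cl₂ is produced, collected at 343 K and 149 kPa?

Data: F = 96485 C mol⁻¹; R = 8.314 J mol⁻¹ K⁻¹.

Q = I·t = 11.40 A × 75240 s = 857700 C.
n(e⁻) = Q/F = 857700 / 96485 = 8.890 mol.
2 electrons are transferred per Cl₂ molecule, so n(Cl₂) = 8.890 / 2 = 4.445 mol.
V = nRT/P = (4.445 × 8.314 × 343) / (149 × 10³ Pa) = 0.0851 m³ = 85.1 L.

85.1 L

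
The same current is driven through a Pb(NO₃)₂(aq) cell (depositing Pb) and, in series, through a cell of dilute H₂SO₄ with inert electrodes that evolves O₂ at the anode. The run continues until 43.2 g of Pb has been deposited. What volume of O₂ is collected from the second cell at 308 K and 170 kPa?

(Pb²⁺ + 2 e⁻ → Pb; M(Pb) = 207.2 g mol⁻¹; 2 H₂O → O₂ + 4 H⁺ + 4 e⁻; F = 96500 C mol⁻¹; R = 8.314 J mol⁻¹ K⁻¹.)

1.57 L

n(Pb) = 43.2 / 207.2 = 0.2085 mol, so n(e⁻) = 2 × 0.2085 = 0.4170 mol.
The cells are in series, so the same 0.4170 mol of electrons passes through the second cell.
2 H₂O → O₂ + 4 H⁺ + 4 e⁻ — 4 mol e⁻ per mol O₂, so n(O₂) = 0.4170/4 = 0.1042 mol.
V = nRT/P = (0.1042 × 8.314 × 308) / (170 × 10³) = 0.00157 m³ = 1.57 L.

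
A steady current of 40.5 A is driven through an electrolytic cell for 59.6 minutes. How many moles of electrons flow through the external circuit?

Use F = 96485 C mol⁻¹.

Q = I·t = 40.50 A × 3576.0 s = 144800 C.
n(e⁻) = Q/F = 144800 / 96485 = 1.50 mol.

1.50 mol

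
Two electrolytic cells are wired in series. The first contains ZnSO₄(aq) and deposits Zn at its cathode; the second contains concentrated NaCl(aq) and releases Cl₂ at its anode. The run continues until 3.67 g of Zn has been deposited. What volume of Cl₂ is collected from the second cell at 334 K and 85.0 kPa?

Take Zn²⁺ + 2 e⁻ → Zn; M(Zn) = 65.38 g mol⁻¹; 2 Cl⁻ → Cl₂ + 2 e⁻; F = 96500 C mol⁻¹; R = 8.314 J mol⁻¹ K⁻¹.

n(Zn) = 3.67 / 65.38 = 0.05613 mol, so n(e⁻) = 2 × 0.05613 = 0.1123 mol.
The cells are in series, so the same 0.1123 mol of electrons passes through the second cell.
2 Cl⁻ → Cl₂ + 2 e⁻ — 2 mol e⁻ per mol Cl₂, so n(Cl₂) = 0.1123/2 = 0.05613 mol.
V = nRT/P = (0.05613 × 8.314 × 334) / (85.0 × 10³) = 0.00183 m³ = 1.83 L.

1.83 L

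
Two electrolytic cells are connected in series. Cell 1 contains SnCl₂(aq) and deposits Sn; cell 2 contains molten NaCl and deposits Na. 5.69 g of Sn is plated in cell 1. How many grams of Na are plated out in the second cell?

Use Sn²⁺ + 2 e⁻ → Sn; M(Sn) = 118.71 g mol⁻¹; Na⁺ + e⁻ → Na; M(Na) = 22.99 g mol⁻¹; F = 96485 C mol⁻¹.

n(Sn) = 5.69 / 118.71 = 0.04793 mol.
Since Sn²⁺ + 2 e⁻ → Sn, n(e⁻) passed = 2 × 0.04793 = 0.09586 mol.
Cells in series carry the same charge, so the same 0.09586 mol of electrons passes through cell 2.
Na⁺ + e⁻ → Na, so n(Na) = 0.09586 / 1 = 0.09586 mol.
m(Na) = 0.09586 × 22.99 = 2.20 g.

2.20 g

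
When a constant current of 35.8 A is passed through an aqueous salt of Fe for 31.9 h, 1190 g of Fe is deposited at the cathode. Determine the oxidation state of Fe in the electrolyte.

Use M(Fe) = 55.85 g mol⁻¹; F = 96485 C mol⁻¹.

+2

Q = I·t = 35.80 A × 114840 s = 4111000 C, so n(e⁻) = 4111000/96485 = 42.61 mol.
n(Fe) deposited = 1190 / 55.85 = 21.31 mol.
Electrons per atom = n(e⁻)/n(Fe) = 42.61 / 21.31 = 2.00 ≈ 2, so the ion is Fe²⁺.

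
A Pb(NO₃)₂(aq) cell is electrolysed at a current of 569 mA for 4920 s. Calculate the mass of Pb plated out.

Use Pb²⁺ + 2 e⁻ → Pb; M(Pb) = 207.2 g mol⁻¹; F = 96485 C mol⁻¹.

Q = I·t = 0.5690 A × 4920.0 s = 2799 C.
n(e⁻) = Q/F = 2799 / 96485 = 0.02901 mol.
Pb²⁺ + 2 e⁻ → Pb, so n(Pb) = n(e⁻)/2 = 0.01451 mol.
m = n·M = 0.01451 × 207.2 = 3.01 g.

3.01 g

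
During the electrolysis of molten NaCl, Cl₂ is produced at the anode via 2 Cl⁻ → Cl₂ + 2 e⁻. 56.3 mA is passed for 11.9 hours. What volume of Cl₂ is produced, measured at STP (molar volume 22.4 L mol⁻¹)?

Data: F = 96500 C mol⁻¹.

Q = I·t = 0.05630 A × 42840 s = 2412 C.
n(e⁻) = Q/F = 2412 / 96500 = 0.02499 mol.
2 electrons are transferred per Cl₂ molecule, so n(Cl₂) = 0.02499 / 2 = 0.01250 mol.
V = n × V_m = 0.01250 × 22.4 = 0.280 L.

0.280 L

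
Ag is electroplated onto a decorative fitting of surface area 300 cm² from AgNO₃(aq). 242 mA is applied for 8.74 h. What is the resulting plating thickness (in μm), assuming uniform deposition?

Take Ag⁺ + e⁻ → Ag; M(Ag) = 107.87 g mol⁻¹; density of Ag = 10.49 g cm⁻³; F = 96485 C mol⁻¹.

27.1 μm

Q = I·t = 0.2420 × 31464 = 7614 C; n(e⁻) = 0.07892 mol.
n(Ag) = n(e⁻)/1 = 0.07892 mol, so m = 0.07892 × 107.87 = 8.513 g.
Volume = m/ρ = 8.513 / 10.49 = 0.8115 cm³.
Thickness = V/A = 0.8115 / 300 = 0.00271 cm = 27.1 μm.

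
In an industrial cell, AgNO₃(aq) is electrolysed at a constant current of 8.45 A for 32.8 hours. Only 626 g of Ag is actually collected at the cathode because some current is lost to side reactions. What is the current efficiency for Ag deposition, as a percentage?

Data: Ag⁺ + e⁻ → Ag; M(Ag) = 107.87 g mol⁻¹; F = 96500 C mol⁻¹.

56.1 %

Q = I·t = 8.450 × 118080 = 997800 C; n(e⁻) = 997800/96500 = 10.34 mol.
Theoretical n(Ag) = n(e⁻)/1 = 10.34 mol, i.e. m_theo = 10.34 × 107.87 = 1115 g.
Efficiency = m_actual / m_theo = 626 / 1115 = 56.1 %.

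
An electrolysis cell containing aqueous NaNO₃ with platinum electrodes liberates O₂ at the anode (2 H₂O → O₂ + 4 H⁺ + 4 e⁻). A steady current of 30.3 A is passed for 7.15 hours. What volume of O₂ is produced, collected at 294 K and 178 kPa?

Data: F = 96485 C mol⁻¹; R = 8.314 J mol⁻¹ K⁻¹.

27.8 L

Q = I·t = 30.30 A × 25740 s = 779900 C.
n(e⁻) = Q/F = 779900 / 96485 = 8.083 mol.
4 electrons are transferred per O₂ molecule, so n(O₂) = 8.083 / 4 = 2.021 mol.
V = nRT/P = (2.021 × 8.314 × 294) / (178 × 10³ Pa) = 0.0278 m³ = 27.8 L.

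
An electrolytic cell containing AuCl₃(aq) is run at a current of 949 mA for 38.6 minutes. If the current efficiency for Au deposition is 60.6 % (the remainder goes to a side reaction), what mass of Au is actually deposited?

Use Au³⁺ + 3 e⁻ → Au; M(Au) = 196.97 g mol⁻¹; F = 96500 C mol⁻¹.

Q = I·t = 0.9490 × 2316.0 = 2198 C.
n(e⁻) = 2198/96500 = 0.02278 mol; theoretically n(Au) = 0.02278/3 = 0.007592 mol, m_theo = 1.495 g.
At 60.6 % efficiency, m_actual = 0.606 × 1.495 = 0.906 g.

0.906 g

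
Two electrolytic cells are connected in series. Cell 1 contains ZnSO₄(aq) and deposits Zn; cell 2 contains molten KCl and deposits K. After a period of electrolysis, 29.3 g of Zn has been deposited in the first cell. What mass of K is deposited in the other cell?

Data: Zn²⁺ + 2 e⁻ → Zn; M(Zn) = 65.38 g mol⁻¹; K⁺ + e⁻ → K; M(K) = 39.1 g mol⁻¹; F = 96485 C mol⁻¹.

35.0 g

n(Zn) = 29.3 / 65.38 = 0.4481 mol.
Since Zn²⁺ + 2 e⁻ → Zn, n(e⁻) passed = 2 × 0.4481 = 0.8963 mol.
Cells in series carry the same charge, so the same 0.8963 mol of electrons passes through cell 2.
K⁺ + e⁻ → K, so n(K) = 0.8963 / 1 = 0.8963 mol.
m(K) = 0.8963 × 39.1 = 35.0 g.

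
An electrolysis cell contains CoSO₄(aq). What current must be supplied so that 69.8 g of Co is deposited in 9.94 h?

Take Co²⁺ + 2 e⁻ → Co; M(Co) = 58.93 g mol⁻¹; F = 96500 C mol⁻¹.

n(Co) = 69.8 / 58.93 = 1.184 mol.
n(e⁻) = 2 × 1.184 = 2.369 mol.
Q = n(e⁻)·F = 2.369 × 96500 = 228600 C.
I = Q/t = 228600 / 35784 s = 6.39 A.

6.39 A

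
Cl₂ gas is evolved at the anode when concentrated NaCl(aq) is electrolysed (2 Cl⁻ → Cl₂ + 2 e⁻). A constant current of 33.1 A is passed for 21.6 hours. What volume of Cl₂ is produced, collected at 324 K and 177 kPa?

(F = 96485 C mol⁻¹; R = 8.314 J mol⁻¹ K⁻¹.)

203 L

Q = I·t = 33.10 A × 77760 s = 2574000 C.
n(e⁻) = Q/F = 2574000 / 96485 = 26.68 mol.
2 electrons are transferred per Cl₂ molecule, so n(Cl₂) = 26.68 / 2 = 13.34 mol.
V = nRT/P = (13.34 × 8.314 × 324) / (177 × 10³ Pa) = 0.203 m³ = 203 L.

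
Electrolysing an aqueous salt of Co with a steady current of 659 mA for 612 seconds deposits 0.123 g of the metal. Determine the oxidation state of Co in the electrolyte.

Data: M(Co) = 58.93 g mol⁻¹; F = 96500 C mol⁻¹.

Q = I·t = 0.6590 A × 612.00 s = 403.3 C, so n(e⁻) = 403.3/96500 = 0.004179 mol.
n(Co) deposited = 0.123 / 58.93 = 0.002087 mol.
Electrons per atom = n(e⁻)/n(Co) = 0.004179 / 0.002087 = 2.00 ≈ 2, so the ion is Co²⁺.

+2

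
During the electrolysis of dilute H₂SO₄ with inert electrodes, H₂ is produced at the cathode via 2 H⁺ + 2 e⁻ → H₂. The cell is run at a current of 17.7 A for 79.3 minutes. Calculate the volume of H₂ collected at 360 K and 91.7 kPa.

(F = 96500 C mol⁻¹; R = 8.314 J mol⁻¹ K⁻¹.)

Q = I·t = 17.70 A × 4758.0 s = 84220 C.
n(e⁻) = Q/F = 84220 / 96500 = 0.8727 mol.
2 electrons are transferred per H₂ molecule, so n(H₂) = 0.8727 / 2 = 0.4364 mol.
V = nRT/P = (0.4364 × 8.314 × 360) / (91.7 × 10³ Pa) = 0.0142 m³ = 14.2 L.

14.2 L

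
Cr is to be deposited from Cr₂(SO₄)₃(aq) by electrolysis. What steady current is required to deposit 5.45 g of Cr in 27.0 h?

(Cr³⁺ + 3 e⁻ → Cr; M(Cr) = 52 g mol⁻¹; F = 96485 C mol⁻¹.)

0.312 A

n(Cr) = 5.45 / 52 = 0.1048 mol.
n(e⁻) = 3 × 0.1048 = 0.3144 mol.
Q = n(e⁻)·F = 0.3144 × 96485 = 30340 C.
I = Q/t = 30340 / 97200 s = 0.312 A.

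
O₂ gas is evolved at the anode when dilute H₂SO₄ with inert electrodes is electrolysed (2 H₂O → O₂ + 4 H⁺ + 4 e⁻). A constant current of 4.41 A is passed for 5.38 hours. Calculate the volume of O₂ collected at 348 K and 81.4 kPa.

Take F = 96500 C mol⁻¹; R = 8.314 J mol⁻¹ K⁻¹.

7.87 L

Q = I·t = 4.410 A × 19368 s = 85410 C.
n(e⁻) = Q/F = 85410 / 96500 = 0.8851 mol.
4 electrons are transferred per O₂ molecule, so n(O₂) = 0.8851 / 4 = 0.2213 mol.
V = nRT/P = (0.2213 × 8.314 × 348) / (81.4 × 10³ Pa) = 0.00787 m³ = 7.87 L.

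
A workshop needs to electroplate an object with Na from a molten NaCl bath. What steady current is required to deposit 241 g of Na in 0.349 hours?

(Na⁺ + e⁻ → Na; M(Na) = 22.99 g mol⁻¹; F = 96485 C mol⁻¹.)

n(Na) = 241 / 22.99 = 10.48 mol.
n(e⁻) = 1 × 10.48 = 10.48 mol.
Q = n(e⁻)·F = 10.48 × 96485 = 1011000 C.
I = Q/t = 1011000 / 1256.4 s = 805 A.

805 A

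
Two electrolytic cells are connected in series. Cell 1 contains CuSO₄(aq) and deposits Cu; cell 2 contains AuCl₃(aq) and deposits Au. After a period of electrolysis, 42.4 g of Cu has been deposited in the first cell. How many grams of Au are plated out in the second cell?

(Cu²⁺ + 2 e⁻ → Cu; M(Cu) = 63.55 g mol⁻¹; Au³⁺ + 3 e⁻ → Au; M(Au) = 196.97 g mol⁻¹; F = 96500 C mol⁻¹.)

87.6 g

n(Cu) = 42.4 / 63.55 = 0.6672 mol.
Since Cu²⁺ + 2 e⁻ → Cu, n(e⁻) passed = 2 × 0.6672 = 1.334 mol.
Cells in series carry the same charge, so the same 1.334 mol of electrons passes through cell 2.
Au³⁺ + 3 e⁻ → Au, so n(Au) = 1.334 / 3 = 0.4448 mol.
m(Au) = 0.4448 × 196.97 = 87.6 g.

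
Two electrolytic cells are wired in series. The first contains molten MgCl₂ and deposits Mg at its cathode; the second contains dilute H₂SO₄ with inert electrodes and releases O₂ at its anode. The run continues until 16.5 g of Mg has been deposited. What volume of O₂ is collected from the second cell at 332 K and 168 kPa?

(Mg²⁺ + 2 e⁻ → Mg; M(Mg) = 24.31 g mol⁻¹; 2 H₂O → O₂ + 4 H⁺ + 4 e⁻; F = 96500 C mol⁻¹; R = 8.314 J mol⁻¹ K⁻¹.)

n(Mg) = 16.5 / 24.31 = 0.6787 mol, so n(e⁻) = 2 × 0.6787 = 1.357 mol.
The cells are in series, so the same 1.357 mol of electrons passes through the second cell.
2 H₂O → O₂ + 4 H⁺ + 4 e⁻ — 4 mol e⁻ per mol O₂, so n(O₂) = 1.357/4 = 0.3394 mol.
V = nRT/P = (0.3394 × 8.314 × 332) / (168 × 10³) = 0.00558 m³ = 5.58 L.

5.58 L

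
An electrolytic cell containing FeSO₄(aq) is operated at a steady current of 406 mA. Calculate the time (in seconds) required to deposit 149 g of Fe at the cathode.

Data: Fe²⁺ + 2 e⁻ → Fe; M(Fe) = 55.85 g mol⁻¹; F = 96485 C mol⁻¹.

1.27 × 10⁶ s

n(Fe) = m/M = 149 / 55.85 = 2.668 mol.
Each Fe atom requires 2 electrons, so n(e⁻) = 2 × 2.668 = 5.336 mol.
Q = n(e⁻)·F = 5.336 × 96485 = 514800 C.
t = Q/I = 514800 / 0.4060 A = 1268000 s.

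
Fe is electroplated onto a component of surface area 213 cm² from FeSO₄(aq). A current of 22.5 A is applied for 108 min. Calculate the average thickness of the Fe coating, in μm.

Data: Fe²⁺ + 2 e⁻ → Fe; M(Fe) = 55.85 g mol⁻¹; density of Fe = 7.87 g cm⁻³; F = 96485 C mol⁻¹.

Q = I·t = 22.50 × 6480.0 = 145800 C; n(e⁻) = 1.511 mol.
n(Fe) = n(e⁻)/2 = 0.7556 mol, so m = 0.7556 × 55.85 = 42.20 g.
Volume = m/ρ = 42.20 / 7.87 = 5.362 cm³.
Thickness = V/A = 5.362 / 213 = 0.0252 cm = 252 μm.

252 μm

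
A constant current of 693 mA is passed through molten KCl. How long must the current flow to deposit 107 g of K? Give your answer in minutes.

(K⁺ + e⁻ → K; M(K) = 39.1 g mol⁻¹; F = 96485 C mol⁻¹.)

n(K) = m/M = 107 / 39.1 = 2.737 mol.
Each K atom requires 1 electron, so n(e⁻) = 1 × 2.737 = 2.737 mol.
Q = n(e⁻)·F = 2.737 × 96485 = 264000 C.
t = Q/I = 264000 / 0.6930 A = 381000 s = 6350 min.

6350 min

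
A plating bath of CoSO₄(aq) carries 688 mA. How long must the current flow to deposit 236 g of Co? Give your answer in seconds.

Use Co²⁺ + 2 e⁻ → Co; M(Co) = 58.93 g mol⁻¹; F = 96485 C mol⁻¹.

n(Co) = m/M = 236 / 58.93 = 4.005 mol.
Each Co atom requires 2 electrons, so n(e⁻) = 2 × 4.005 = 8.010 mol.
Q = n(e⁻)·F = 8.010 × 96485 = 772800 C.
t = Q/I = 772800 / 0.6880 A = 1123000 s.

1.12 × 10⁶ s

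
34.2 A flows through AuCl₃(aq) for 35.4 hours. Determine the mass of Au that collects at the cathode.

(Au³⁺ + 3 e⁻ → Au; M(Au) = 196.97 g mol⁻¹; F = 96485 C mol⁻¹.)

2970 g

Q = I·t = 34.20 A × 127440 s = 4358000 C.
n(e⁻) = Q/F = 4358000 / 96485 = 45.17 mol.
Au³⁺ + 3 e⁻ → Au, so n(Au) = n(e⁻)/3 = 15.06 mol.
m = n·M = 15.06 × 196.97 = 2970 g.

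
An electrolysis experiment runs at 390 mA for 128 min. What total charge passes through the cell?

3000 C

Q = I·t = 0.3900 A × 7680.0 s = 3000 C.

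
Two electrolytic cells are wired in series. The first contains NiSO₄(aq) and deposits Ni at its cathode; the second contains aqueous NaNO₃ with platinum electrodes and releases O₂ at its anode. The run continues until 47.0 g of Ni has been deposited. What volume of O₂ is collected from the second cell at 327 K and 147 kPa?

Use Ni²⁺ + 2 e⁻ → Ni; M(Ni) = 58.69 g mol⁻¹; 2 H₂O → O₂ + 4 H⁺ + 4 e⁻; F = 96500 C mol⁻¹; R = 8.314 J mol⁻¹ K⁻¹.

n(Ni) = 47.0 / 58.69 = 0.8008 mol, so n(e⁻) = 2 × 0.8008 = 1.602 mol.
The cells are in series, so the same 1.602 mol of electrons passes through the second cell.
2 H₂O → O₂ + 4 H⁺ + 4 e⁻ — 4 mol e⁻ per mol O₂, so n(O₂) = 1.602/4 = 0.4004 mol.
V = nRT/P = (0.4004 × 8.314 × 327) / (147 × 10³) = 0.00741 m³ = 7.41 L.

7.41 L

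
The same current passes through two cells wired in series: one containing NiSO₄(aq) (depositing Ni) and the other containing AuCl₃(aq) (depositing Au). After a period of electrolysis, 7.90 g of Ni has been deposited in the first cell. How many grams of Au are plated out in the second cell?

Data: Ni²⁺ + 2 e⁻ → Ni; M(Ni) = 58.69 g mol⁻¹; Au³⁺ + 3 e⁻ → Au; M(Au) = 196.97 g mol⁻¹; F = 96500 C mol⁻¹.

n(Ni) = 7.90 / 58.69 = 0.1346 mol.
Since Ni²⁺ + 2 e⁻ → Ni, n(e⁻) passed = 2 × 0.1346 = 0.2692 mol.
Cells in series carry the same charge, so the same 0.2692 mol of electrons passes through cell 2.
Au³⁺ + 3 e⁻ → Au, so n(Au) = 0.2692 / 3 = 0.08974 mol.
m(Au) = 0.08974 × 196.97 = 17.7 g.

17.7 g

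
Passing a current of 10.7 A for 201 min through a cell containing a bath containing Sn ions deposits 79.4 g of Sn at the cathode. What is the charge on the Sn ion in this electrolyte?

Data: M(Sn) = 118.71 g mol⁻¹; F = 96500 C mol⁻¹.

+2

Q = I·t = 10.70 A × 12060 s = 129000 C, so n(e⁻) = 129000/96500 = 1.337 mol.
n(Sn) deposited = 79.4 / 118.71 = 0.6689 mol.
Electrons per atom = n(e⁻)/n(Sn) = 1.337 / 0.6689 = 2.00 ≈ 2, so the ion is Sn²⁺.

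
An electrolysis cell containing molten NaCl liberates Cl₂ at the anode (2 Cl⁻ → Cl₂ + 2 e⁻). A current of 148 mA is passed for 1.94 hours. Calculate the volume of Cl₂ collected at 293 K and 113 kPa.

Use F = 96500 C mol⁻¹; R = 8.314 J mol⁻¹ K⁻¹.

0.115 L

Q = I·t = 0.1480 A × 6984.0 s = 1034 C.
n(e⁻) = Q/F = 1034 / 96500 = 0.01071 mol.
2 electrons are transferred per Cl₂ molecule, so n(Cl₂) = 0.01071 / 2 = 0.005356 mol.
V = nRT/P = (0.005356 × 8.314 × 293) / (113 × 10³ Pa) = 1.15 × 10⁻⁴ m³ = 0.115 L.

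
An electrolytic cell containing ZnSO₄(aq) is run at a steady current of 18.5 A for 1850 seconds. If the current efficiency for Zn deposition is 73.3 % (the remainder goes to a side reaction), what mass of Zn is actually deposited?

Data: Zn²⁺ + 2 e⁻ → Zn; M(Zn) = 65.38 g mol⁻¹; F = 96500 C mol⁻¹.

Q = I·t = 18.50 × 1850.0 = 34220 C.
n(e⁻) = 34220/96500 = 0.3547 mol; theoretically n(Zn) = 0.3547/2 = 0.1773 mol, m_theo = 11.59 g.
At 73.3 % efficiency, m_actual = 0.733 × 11.59 = 8.50 g.

8.50 g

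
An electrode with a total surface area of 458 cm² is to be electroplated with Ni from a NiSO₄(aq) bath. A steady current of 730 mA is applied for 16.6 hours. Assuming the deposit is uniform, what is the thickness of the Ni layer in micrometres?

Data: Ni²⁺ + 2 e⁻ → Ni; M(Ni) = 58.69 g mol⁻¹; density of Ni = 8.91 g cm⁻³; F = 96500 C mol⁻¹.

Q = I·t = 0.7300 × 59760 = 43620 C; n(e⁻) = 0.4521 mol.
n(Ni) = n(e⁻)/2 = 0.2260 mol, so m = 0.2260 × 58.69 = 13.27 g.
Volume = m/ρ = 13.27 / 8.91 = 1.489 cm³.
Thickness = V/A = 1.489 / 458 = 0.00325 cm = 32.5 μm.

32.5 μm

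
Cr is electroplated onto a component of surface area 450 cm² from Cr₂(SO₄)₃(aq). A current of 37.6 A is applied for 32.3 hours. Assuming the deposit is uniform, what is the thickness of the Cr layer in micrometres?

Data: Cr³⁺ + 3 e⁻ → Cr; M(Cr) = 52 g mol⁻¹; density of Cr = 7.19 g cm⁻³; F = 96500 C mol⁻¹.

Q = I·t = 37.60 × 116280 = 4372000 C; n(e⁻) = 45.31 mol.
n(Cr) = n(e⁻)/3 = 15.10 mol, so m = 15.10 × 52 = 785.3 g.
Volume = m/ρ = 785.3 / 7.19 = 109.2 cm³.
Thickness = V/A = 109.2 / 450 = 0.243 cm = 2430 μm.

2430 μm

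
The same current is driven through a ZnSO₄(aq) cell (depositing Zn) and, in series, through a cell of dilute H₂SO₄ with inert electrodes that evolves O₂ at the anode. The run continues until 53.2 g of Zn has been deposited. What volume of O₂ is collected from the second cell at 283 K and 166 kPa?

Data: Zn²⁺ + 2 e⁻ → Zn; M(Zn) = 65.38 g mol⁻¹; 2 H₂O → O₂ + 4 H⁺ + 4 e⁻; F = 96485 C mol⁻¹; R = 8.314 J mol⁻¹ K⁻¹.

5.77 L

n(Zn) = 53.2 / 65.38 = 0.8137 mol, so n(e⁻) = 2 × 0.8137 = 1.627 mol.
The cells are in series, so the same 1.627 mol of electrons passes through the second cell.
2 H₂O → O₂ + 4 H⁺ + 4 e⁻ — 4 mol e⁻ per mol O₂, so n(O₂) = 1.627/4 = 0.4069 mol.
V = nRT/P = (0.4069 × 8.314 × 283) / (166 × 10³) = 0.00577 m³ = 5.77 L.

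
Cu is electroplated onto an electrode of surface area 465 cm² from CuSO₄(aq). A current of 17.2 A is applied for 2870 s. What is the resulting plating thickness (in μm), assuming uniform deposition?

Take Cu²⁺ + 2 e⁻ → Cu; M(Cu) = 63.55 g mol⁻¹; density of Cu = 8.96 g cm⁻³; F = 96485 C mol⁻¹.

39.0 μm

Q = I·t = 17.20 × 2870.0 = 49360 C; n(e⁻) = 0.5116 mol.
n(Cu) = n(e⁻)/2 = 0.2558 mol, so m = 0.2558 × 63.55 = 16.26 g.
Volume = m/ρ = 16.26 / 8.96 = 1.814 cm³.
Thickness = V/A = 1.814 / 465 = 0.00390 cm = 39.0 μm.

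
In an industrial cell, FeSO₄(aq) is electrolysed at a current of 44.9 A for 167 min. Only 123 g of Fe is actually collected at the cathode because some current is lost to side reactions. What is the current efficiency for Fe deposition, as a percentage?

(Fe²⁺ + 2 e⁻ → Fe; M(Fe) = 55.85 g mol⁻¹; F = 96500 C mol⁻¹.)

94.5 %

Q = I·t = 44.90 × 10020 = 449900 C; n(e⁻) = 449900/96500 = 4.662 mol.
Theoretical n(Fe) = n(e⁻)/2 = 2.331 mol, i.e. m_theo = 2.331 × 55.85 = 130.2 g.
Efficiency = m_actual / m_theo = 123 / 130.2 = 94.5 %.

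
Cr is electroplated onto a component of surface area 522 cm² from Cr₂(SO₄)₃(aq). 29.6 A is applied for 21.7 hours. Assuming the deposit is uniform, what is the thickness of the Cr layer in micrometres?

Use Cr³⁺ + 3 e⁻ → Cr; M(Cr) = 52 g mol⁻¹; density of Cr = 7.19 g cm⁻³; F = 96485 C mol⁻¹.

Q = I·t = 29.60 × 78120 = 2312000 C; n(e⁻) = 23.97 mol.
n(Cr) = n(e⁻)/3 = 7.989 mol, so m = 7.989 × 52 = 415.4 g.
Volume = m/ρ = 415.4 / 7.19 = 57.78 cm³.
Thickness = V/A = 57.78 / 522 = 0.111 cm = 1110 μm.

1110 μm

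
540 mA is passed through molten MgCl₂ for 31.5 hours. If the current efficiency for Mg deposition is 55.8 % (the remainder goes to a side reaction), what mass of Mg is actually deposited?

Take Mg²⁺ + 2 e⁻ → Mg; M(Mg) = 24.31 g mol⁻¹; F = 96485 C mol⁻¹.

4.30 g

Q = I·t = 0.5400 × 113400 = 61240 C.
n(e⁻) = 61240/96485 = 0.6347 mol; theoretically n(Mg) = 0.6347/2 = 0.3173 mol, m_theo = 7.714 g.
At 55.8 % efficiency, m_actual = 0.558 × 7.714 = 4.30 g.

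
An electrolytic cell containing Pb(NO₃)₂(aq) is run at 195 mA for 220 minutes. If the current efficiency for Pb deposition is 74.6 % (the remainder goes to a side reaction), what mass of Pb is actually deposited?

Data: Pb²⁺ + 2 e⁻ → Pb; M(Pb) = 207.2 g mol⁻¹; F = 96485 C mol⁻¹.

2.06 g

Q = I·t = 0.1950 × 13200 = 2574 C.
n(e⁻) = 2574/96485 = 0.02668 mol; theoretically n(Pb) = 0.02668/2 = 0.01334 mol, m_theo = 2.764 g.
At 74.6 % efficiency, m_actual = 0.746 × 2.764 = 2.06 g.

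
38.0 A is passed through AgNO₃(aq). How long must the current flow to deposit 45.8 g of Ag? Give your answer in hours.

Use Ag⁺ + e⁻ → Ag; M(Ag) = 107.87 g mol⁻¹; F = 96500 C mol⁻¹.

0.300 h

n(Ag) = m/M = 45.8 / 107.87 = 0.4246 mol.
Each Ag atom requires 1 electron, so n(e⁻) = 1 × 0.4246 = 0.4246 mol.
Q = n(e⁻)·F = 0.4246 × 96500 = 40970 C.
t = Q/I = 40970 / 38.00 A = 1078 s = 0.300 h.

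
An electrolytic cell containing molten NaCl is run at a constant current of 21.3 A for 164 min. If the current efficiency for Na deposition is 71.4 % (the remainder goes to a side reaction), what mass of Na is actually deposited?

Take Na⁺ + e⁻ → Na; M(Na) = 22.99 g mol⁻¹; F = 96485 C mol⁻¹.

Q = I·t = 21.30 × 9840.0 = 209600 C.
n(e⁻) = 209600/96485 = 2.172 mol; theoretically n(Na) = 2.172/1 = 2.172 mol, m_theo = 49.94 g.
At 71.4 % efficiency, m_actual = 0.714 × 49.94 = 35.7 g.

35.7 g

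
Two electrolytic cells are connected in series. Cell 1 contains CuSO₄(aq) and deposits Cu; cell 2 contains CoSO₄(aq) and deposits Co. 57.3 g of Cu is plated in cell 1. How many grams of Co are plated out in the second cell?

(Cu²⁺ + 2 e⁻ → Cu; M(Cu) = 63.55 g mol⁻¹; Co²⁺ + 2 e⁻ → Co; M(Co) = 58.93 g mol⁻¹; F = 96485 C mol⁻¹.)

n(Cu) = 57.3 / 63.55 = 0.9017 mol.
Since Cu²⁺ + 2 e⁻ → Cu, n(e⁻) passed = 2 × 0.9017 = 1.803 mol.
Cells in series carry the same charge, so the same 1.803 mol of electrons passes through cell 2.
Co²⁺ + 2 e⁻ → Co, so n(Co) = 1.803 / 2 = 0.9017 mol.
m(Co) = 0.9017 × 58.93 = 53.1 g.

53.1 g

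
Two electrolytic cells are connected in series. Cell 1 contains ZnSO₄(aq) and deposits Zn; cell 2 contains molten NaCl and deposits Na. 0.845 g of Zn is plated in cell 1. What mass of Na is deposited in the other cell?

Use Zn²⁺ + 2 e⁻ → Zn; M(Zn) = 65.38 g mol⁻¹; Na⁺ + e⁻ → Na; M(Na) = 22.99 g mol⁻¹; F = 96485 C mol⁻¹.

0.594 g

n(Zn) = 0.845 / 65.38 = 0.01292 mol.
Since Zn²⁺ + 2 e⁻ → Zn, n(e⁻) passed = 2 × 0.01292 = 0.02585 mol.
Cells in series carry the same charge, so the same 0.02585 mol of electrons passes through cell 2.
Na⁺ + e⁻ → Na, so n(Na) = 0.02585 / 1 = 0.02585 mol.
m(Na) = 0.02585 × 22.99 = 0.594 g.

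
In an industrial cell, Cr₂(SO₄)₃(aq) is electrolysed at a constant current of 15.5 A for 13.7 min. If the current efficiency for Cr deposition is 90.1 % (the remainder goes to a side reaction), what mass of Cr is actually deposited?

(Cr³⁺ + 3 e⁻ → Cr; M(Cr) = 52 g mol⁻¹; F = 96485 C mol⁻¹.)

Q = I·t = 15.50 × 822.00 = 12740 C.
n(e⁻) = 12740/96485 = 0.1321 mol; theoretically n(Cr) = 0.1321/3 = 0.04402 mol, m_theo = 2.289 g.
At 90.1 % efficiency, m_actual = 0.901 × 2.289 = 2.06 g.

2.06 g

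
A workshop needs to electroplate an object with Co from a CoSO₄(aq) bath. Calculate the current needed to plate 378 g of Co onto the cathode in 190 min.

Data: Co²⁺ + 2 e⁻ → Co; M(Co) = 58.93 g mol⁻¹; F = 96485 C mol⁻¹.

n(Co) = 378 / 58.93 = 6.414 mol.
n(e⁻) = 2 × 6.414 = 12.83 mol.
Q = n(e⁻)·F = 12.83 × 96485 = 1238000 C.
I = Q/t = 1238000 / 11400 s = 109 A.

109 A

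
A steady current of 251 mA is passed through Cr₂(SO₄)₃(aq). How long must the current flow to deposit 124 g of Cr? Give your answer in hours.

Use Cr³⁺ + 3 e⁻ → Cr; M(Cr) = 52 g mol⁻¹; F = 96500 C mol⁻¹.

764 h

n(Cr) = m/M = 124 / 52 = 2.385 mol.
Each Cr atom requires 3 electrons, so n(e⁻) = 3 × 2.385 = 7.154 mol.
Q = n(e⁻)·F = 7.154 × 96500 = 690300 C.
t = Q/I = 690300 / 0.2510 A = 2750000 s = 764 h.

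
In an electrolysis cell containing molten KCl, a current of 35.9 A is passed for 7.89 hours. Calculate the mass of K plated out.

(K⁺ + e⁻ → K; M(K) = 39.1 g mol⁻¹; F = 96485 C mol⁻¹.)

413 g

Q = I·t = 35.90 A × 28404 s = 1020000 C.
n(e⁻) = Q/F = 1020000 / 96485 = 10.57 mol.
K⁺ + e⁻ → K, so n(K) = n(e⁻)/1 = 10.57 mol.
m = n·M = 10.57 × 39.1 = 413 g.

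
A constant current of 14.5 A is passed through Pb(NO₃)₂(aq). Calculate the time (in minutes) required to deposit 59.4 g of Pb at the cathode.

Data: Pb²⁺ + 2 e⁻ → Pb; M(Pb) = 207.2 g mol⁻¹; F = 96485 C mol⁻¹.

n(Pb) = m/M = 59.4 / 207.2 = 0.2867 mol.
Each Pb atom requires 2 electrons, so n(e⁻) = 2 × 0.2867 = 0.5734 mol.
Q = n(e⁻)·F = 0.5734 × 96485 = 55320 C.
t = Q/I = 55320 / 14.50 A = 3815 s = 63.6 min.

63.6 min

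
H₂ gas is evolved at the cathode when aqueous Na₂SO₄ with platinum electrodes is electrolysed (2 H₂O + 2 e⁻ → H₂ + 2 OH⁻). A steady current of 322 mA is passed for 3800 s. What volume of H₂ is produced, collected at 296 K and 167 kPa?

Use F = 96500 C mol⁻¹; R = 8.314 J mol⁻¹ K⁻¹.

Q = I·t = 0.3220 A × 3800.0 s = 1224 C.
n(e⁻) = Q/F = 1224 / 96500 = 0.01268 mol.
2 electrons are transferred per H₂ molecule, so n(H₂) = 0.01268 / 2 = 0.006340 mol.
V = nRT/P = (0.006340 × 8.314 × 296) / (167 × 10³ Pa) = 9.34 × 10⁻⁵ m³ = 0.0934 L.

0.0934 L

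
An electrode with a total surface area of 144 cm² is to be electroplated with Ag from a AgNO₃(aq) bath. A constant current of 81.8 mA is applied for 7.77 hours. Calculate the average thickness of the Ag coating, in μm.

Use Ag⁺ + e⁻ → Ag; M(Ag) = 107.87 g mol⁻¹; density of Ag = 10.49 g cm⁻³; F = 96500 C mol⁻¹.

16.9 μm

Q = I·t = 0.08180 × 27972 = 2288 C; n(e⁻) = 0.02371 mol.
n(Ag) = n(e⁻)/1 = 0.02371 mol, so m = 0.02371 × 107.87 = 2.558 g.
Volume = m/ρ = 2.558 / 10.49 = 0.2438 cm³.
Thickness = V/A = 0.2438 / 144 = 0.00169 cm = 16.9 μm.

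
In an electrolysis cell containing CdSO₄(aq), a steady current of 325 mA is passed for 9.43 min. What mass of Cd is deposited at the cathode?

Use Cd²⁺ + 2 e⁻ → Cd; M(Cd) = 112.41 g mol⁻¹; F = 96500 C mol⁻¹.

0.107 g

Q = I·t = 0.3250 A × 565.80 s = 183.9 C.
n(e⁻) = Q/F = 183.9 / 96500 = 0.001906 mol.
Cd²⁺ + 2 e⁻ → Cd, so n(Cd) = n(e⁻)/2 = 0.0009528 mol.
m = n·M = 0.0009528 × 112.41 = 0.107 g.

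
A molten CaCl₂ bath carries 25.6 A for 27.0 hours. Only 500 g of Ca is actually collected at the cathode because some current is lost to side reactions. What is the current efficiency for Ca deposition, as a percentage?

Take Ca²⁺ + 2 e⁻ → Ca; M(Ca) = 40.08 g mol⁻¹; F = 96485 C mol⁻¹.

96.7 %

Q = I·t = 25.60 × 97200 = 2488000 C; n(e⁻) = 2488000/96485 = 25.79 mol.
Theoretical n(Ca) = n(e⁻)/2 = 12.89 mol, i.e. m_theo = 12.89 × 40.08 = 516.8 g.
Efficiency = m_actual / m_theo = 500 / 516.8 = 96.7 %.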